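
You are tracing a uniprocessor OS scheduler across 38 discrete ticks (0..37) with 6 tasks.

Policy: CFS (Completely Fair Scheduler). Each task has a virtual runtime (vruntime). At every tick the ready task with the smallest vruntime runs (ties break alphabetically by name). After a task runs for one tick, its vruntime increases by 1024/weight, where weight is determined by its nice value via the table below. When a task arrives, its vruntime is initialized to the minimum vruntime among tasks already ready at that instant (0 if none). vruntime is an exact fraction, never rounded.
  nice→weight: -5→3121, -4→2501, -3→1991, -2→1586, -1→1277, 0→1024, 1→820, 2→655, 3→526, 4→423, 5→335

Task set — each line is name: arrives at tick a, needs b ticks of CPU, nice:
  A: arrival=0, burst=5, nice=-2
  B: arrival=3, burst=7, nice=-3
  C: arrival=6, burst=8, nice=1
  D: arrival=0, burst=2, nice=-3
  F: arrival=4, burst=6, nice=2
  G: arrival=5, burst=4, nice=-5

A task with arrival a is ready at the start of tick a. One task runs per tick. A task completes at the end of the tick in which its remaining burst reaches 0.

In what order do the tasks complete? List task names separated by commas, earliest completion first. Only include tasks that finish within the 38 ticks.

t=0: vr[A=0 D=0] → run A
t=1: vr[A=512/793 D=0] → run D
t=2: vr[A=512/793 D=1024/1991] → run D
t=3: vr[A=512/793 B=512/793] → run A
t=4: vr[A=1024/793 B=512/793 F=512/793] → run B
t=5: vr[A=1024/793 B=1831424/1578863 F=512/793 G=512/793] → run F
t=6: vr[A=1024/793 B=1831424/1578863 C=512/793 F=1147392/519415 G=512/793] → run C
t=7: vr[A=1024/793 B=1831424/1578863 C=307968/162565 F=1147392/519415 G=512/793] → run G
t=8: vr[A=1024/793 B=1831424/1578863 C=307968/162565 F=1147392/519415 G=2409984/2474953] → run G
t=9: vr[A=1024/793 B=1831424/1578863 C=307968/162565 F=1147392/519415 G=3222016/2474953] → run B
t=10: vr[A=1024/793 B=2643456/1578863 C=307968/162565 F=1147392/519415 G=3222016/2474953] → run A
t=11: vr[A=1536/793 B=2643456/1578863 C=307968/162565 F=1147392/519415 G=3222016/2474953] → run G
t=12: vr[A=1536/793 B=2643456/1578863 C=307968/162565 F=1147392/519415 G=4034048/2474953] → run G
t=13: vr[A=1536/793 B=2643456/1578863 C=307968/162565 F=1147392/519415] → run B
t=14: vr[A=1536/793 B=3455488/1578863 C=307968/162565 F=1147392/519415] → run C
t=15: vr[A=1536/793 B=3455488/1578863 C=510976/162565 F=1147392/519415] → run A
t=16: vr[A=2048/793 B=3455488/1578863 C=510976/162565 F=1147392/519415] → run B
t=17: vr[A=2048/793 B=4267520/1578863 C=510976/162565 F=1147392/519415] → run F
t=18: vr[A=2048/793 B=4267520/1578863 C=510976/162565 F=1959424/519415] → run A
t=19: vr[B=4267520/1578863 C=510976/162565 F=1959424/519415] → run B
t=20: vr[B=5079552/1578863 C=510976/162565 F=1959424/519415] → run C
t=21: vr[B=5079552/1578863 C=713984/162565 F=1959424/519415] → run B
t=22: vr[B=5891584/1578863 C=713984/162565 F=1959424/519415] → run B
t=23: vr[C=713984/162565 F=1959424/519415] → run F
t=24: vr[C=713984/162565 F=2771456/519415] → run C
t=25: vr[C=916992/162565 F=2771456/519415] → run F
t=26: vr[C=916992/162565 F=3583488/519415] → run C
t=27: vr[C=224000/32513 F=3583488/519415] → run C
t=28: vr[C=1323008/162565 F=3583488/519415] → run F
t=29: vr[C=1323008/162565 F=879104/103883] → run C
t=30: vr[C=1526016/162565 F=879104/103883] → run F
t=31: vr[C=1526016/162565] → run C
t=32: (idle)
t=33: (idle)
t=34: (idle)
t=35: (idle)
t=36: (idle)
t=37: (idle)

completion order = D, G, A, B, F, C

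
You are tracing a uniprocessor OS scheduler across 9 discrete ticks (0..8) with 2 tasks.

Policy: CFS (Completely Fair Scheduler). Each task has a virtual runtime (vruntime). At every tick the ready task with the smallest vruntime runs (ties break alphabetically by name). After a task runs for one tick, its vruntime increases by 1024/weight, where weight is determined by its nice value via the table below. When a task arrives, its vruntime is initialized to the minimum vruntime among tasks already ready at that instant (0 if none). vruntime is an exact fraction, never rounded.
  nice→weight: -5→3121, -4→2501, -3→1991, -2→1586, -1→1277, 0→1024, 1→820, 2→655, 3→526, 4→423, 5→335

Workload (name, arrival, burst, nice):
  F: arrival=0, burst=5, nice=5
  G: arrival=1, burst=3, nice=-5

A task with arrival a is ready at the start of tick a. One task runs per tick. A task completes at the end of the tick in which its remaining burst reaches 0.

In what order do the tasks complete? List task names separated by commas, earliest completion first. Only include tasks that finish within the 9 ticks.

t=0: vr[F=0] → run F
t=1: vr[F=1024/335 G=1024/335] → run F
t=2: vr[F=2048/335 G=1024/335] → run G
t=3: vr[F=2048/335 G=3538944/1045535] → run G
t=4: vr[F=2048/335 G=3881984/1045535] → run G
t=5: vr[F=2048/335] → run F
t=6: vr[F=3072/335] → run F
t=7: vr[F=4096/335] → run F
t=8: (idle)

completion order = G, F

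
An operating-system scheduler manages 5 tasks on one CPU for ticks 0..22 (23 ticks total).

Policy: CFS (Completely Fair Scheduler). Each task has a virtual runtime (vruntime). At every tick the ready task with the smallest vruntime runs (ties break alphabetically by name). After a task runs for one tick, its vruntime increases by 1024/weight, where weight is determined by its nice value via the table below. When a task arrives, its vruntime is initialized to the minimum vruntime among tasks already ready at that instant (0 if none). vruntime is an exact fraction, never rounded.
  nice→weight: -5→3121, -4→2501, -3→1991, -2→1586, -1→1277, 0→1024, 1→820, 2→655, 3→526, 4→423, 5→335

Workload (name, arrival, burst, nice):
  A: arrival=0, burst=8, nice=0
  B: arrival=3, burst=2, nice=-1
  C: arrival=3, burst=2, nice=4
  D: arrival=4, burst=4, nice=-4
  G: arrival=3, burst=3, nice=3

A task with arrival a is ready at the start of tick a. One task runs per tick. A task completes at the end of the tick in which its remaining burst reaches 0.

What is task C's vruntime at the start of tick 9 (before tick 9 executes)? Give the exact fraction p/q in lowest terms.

vruntime(C, start of tick 9) = 2293/423

t=0: vr[A=0] → run A
t=1: vr[A=1] → run A
t=2: vr[A=2] → run A
t=3: vr[A=3 B=3 C=3 G=3] → run A
t=4: vr[A=4 B=3 C=3 D=3 G=3] → run B
t=5: vr[A=4 B=4855/1277 C=3 D=3 G=3] → run C
t=6: vr[A=4 B=4855/1277 C=2293/423 D=3 G=3] → run D
t=7: vr[A=4 B=4855/1277 C=2293/423 D=8527/2501 G=3] → run G
t=8: vr[A=4 B=4855/1277 C=2293/423 D=8527/2501 G=1301/263] → run D
t=9: vr[A=4 B=4855/1277 C=2293/423 D=9551/2501 G=1301/263] → run B
t=10: vr[A=4 C=2293/423 D=9551/2501 G=1301/263] → run D
t=11: vr[A=4 C=2293/423 D=10575/2501 G=1301/263] → run A
t=12: vr[A=5 C=2293/423 D=10575/2501 G=1301/263] → run D
t=13: vr[A=5 C=2293/423 G=1301/263] → run G
t=14: vr[A=5 C=2293/423 G=1813/263] → run A
t=15: vr[A=6 C=2293/423 G=1813/263] → run C
t=16: vr[A=6 G=1813/263] → run A
t=17: vr[A=7 G=1813/263] → run G
t=18: vr[A=7] → run A
t=19: (idle)
t=20: (idle)
t=21: (idle)
t=22: (idle)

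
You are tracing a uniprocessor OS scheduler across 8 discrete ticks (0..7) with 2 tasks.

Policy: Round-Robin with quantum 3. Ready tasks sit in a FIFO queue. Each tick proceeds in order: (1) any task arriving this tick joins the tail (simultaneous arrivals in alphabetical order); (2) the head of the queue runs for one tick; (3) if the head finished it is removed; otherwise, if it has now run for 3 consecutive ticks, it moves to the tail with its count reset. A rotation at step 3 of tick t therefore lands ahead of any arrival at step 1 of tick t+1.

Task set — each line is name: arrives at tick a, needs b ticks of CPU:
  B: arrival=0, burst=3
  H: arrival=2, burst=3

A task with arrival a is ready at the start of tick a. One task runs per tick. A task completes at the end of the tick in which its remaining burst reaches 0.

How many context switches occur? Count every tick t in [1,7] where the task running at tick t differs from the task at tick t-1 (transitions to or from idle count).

t=0: queue=[B] q_used=0 → run B
t=1: queue=[B] q_used=1 → run B
t=2: queue=[B,H] q_used=2 → run B
t=3: queue=[H] q_used=0 → run H
t=4: queue=[H] q_used=1 → run H
t=5: queue=[H] q_used=2 → run H
t=6: (idle)
t=7: (idle)

context switches = 2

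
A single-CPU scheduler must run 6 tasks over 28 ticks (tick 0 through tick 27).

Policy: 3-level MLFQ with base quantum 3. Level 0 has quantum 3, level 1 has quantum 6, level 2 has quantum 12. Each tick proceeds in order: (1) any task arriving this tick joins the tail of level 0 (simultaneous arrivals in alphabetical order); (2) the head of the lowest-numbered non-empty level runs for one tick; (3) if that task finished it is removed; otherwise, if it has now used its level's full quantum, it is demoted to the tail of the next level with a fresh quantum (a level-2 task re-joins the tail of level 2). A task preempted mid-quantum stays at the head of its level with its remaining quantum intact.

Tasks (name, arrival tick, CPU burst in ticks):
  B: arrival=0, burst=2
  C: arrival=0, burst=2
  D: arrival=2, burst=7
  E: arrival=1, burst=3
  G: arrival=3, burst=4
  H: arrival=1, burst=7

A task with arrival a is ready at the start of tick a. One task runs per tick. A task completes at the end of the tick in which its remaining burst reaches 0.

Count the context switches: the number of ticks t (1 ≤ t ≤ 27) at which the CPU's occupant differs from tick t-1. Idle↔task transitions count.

context switches = 9

t=0: L0/L1/L2 = BC/-/- → run B
t=1: L0/L1/L2 = BCEH/-/- → run B
t=2: L0/L1/L2 = CEHD/-/- → run C
t=3: L0/L1/L2 = CEHDG/-/- → run C
t=4: L0/L1/L2 = EHDG/-/- → run E
t=5: L0/L1/L2 = EHDG/-/- → run E
t=6: L0/L1/L2 = EHDG/-/- → run E
t=7: L0/L1/L2 = HDG/-/- → run H
t=8: L0/L1/L2 = HDG/-/- → run H
t=9: L0/L1/L2 = HDG/-/- → run H
t=10: L0/L1/L2 = DG/H/- → run D
t=11: L0/L1/L2 = DG/H/- → run D
t=12: L0/L1/L2 = DG/H/- → run D
t=13: L0/L1/L2 = G/HD/- → run G
t=14: L0/L1/L2 = G/HD/- → run G
t=15: L0/L1/L2 = G/HD/- → run G
t=16: L0/L1/L2 = -/HDG/- → run H
t=17: L0/L1/L2 = -/HDG/- → run H
t=18: L0/L1/L2 = -/HDG/- → run H
t=19: L0/L1/L2 = -/HDG/- → run H
t=20: L0/L1/L2 = -/DG/- → run D
t=21: L0/L1/L2 = -/DG/- → run D
t=22: L0/L1/L2 = -/DG/- → run D
t=23: L0/L1/L2 = -/DG/- → run D
t=24: L0/L1/L2 = -/G/- → run G
t=25: (idle)
t=26: (idle)
t=27: (idle)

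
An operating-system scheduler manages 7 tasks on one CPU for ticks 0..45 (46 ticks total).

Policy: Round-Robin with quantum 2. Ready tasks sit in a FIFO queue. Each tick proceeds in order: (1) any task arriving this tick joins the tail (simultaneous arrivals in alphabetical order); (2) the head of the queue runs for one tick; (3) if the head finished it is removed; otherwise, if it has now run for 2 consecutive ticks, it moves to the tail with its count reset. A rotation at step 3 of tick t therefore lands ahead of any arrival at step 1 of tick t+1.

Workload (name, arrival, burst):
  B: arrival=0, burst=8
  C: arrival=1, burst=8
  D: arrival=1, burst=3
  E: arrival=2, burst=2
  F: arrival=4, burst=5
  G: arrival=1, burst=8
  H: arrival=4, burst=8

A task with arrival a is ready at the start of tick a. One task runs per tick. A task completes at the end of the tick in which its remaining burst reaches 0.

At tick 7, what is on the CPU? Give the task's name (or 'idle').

t=0: queue=[B] q_used=0 → run B
t=1: queue=[B,C,D,G] q_used=1 → run B
t=2: queue=[C,D,G,B,E] q_used=0 → run C
t=3: queue=[C,D,G,B,E] q_used=1 → run C
t=4: queue=[D,G,B,E,C,F,H] q_used=0 → run D
t=5: queue=[D,G,B,E,C,F,H] q_used=1 → run D
t=6: queue=[G,B,E,C,F,H,D] q_used=0 → run G
t=7: queue=[G,B,E,C,F,H,D] q_used=1 → run G
t=8: queue=[B,E,C,F,H,D,G] q_used=0 → run B
t=9: queue=[B,E,C,F,H,D,G] q_used=1 → run B
t=10: queue=[E,C,F,H,D,G,B] q_used=0 → run E
t=11: queue=[E,C,F,H,D,G,B] q_used=1 → run E
t=12: queue=[C,F,H,D,G,B] q_used=0 → run C
t=13: queue=[C,F,H,D,G,B] q_used=1 → run C
t=14: queue=[F,H,D,G,B,C] q_used=0 → run F
t=15: queue=[F,H,D,G,B,C] q_used=1 → run F
t=16: queue=[H,D,G,B,C,F] q_used=0 → run H
t=17: queue=[H,D,G,B,C,F] q_used=1 → run H
t=18: queue=[D,G,B,C,F,H] q_used=0 → run D
t=19: queue=[G,B,C,F,H] q_used=0 → run G
t=20: queue=[G,B,C,F,H] q_used=1 → run G
t=21: queue=[B,C,F,H,G] q_used=0 → run B
t=22: queue=[B,C,F,H,G] q_used=1 → run B
t=23: queue=[C,F,H,G,B] q_used=0 → run C
t=24: queue=[C,F,H,G,B] q_used=1 → run C
t=25: queue=[F,H,G,B,C] q_used=0 → run F
t=26: queue=[F,H,G,B,C] q_used=1 → run F
t=27: queue=[H,G,B,C,F] q_used=0 → run H
t=28: queue=[H,G,B,C,F] q_used=1 → run H
t=29: queue=[G,B,C,F,H] q_used=0 → run G
t=30: queue=[G,B,C,F,H] q_used=1 → run G
t=31: queue=[B,C,F,H,G] q_used=0 → run B
t=32: queue=[B,C,F,H,G] q_used=1 → run B
t=33: queue=[C,F,H,G] q_used=0 → run C
t=34: queue=[C,F,H,G] q_used=1 → run C
t=35: queue=[F,H,G] q_used=0 → run F
t=36: queue=[H,G] q_used=0 → run H
t=37: queue=[H,G] q_used=1 → run H
t=38: queue=[G,H] q_used=0 → run G
t=39: queue=[G,H] q_used=1 → run G
t=40: queue=[H] q_used=0 → run H
t=41: queue=[H] q_used=1 → run H
t=42: (idle)
t=43: (idle)
t=44: (idle)
t=45: (idle)

running at tick 7 = G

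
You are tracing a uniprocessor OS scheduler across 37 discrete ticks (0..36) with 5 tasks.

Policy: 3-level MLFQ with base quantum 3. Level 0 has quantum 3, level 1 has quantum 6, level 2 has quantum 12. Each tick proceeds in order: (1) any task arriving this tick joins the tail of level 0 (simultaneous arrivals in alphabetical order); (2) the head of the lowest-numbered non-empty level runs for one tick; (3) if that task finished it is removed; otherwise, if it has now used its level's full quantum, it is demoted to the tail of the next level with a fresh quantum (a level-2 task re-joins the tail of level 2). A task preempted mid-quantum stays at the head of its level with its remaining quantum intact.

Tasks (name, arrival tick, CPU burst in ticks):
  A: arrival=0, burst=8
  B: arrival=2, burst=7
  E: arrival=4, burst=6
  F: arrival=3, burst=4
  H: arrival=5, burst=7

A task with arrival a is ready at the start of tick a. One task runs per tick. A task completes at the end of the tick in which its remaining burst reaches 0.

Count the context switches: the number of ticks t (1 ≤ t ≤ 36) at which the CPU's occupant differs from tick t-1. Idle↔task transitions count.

t=0: L0/L1/L2 = A/-/- → run A
t=1: L0/L1/L2 = A/-/- → run A
t=2: L0/L1/L2 = AB/-/- → run A
t=3: L0/L1/L2 = BF/A/- → run B
t=4: L0/L1/L2 = BFE/A/- → run B
t=5: L0/L1/L2 = BFEH/A/- → run B
t=6: L0/L1/L2 = FEH/AB/- → run F
t=7: L0/L1/L2 = FEH/AB/- → run F
t=8: L0/L1/L2 = FEH/AB/- → run F
t=9: L0/L1/L2 = EH/ABF/- → run E
t=10: L0/L1/L2 = EH/ABF/- → run E
t=11: L0/L1/L2 = EH/ABF/- → run E
t=12: L0/L1/L2 = H/ABFE/- → run H
t=13: L0/L1/L2 = H/ABFE/- → run H
t=14: L0/L1/L2 = H/ABFE/- → run H
t=15: L0/L1/L2 = -/ABFEH/- → run A
t=16: L0/L1/L2 = -/ABFEH/- → run A
t=17: L0/L1/L2 = -/ABFEH/- → run A
t=18: L0/L1/L2 = -/ABFEH/- → run A
t=19: L0/L1/L2 = -/ABFEH/- → run A
t=20: L0/L1/L2 = -/BFEH/- → run B
t=21: L0/L1/L2 = -/BFEH/- → run B
t=22: L0/L1/L2 = -/BFEH/- → run B
t=23: L0/L1/L2 = -/BFEH/- → run B
t=24: L0/L1/L2 = -/FEH/- → run F
t=25: L0/L1/L2 = -/EH/- → run E
t=26: L0/L1/L2 = -/EH/- → run E
t=27: L0/L1/L2 = -/EH/- → run E
t=28: L0/L1/L2 = -/H/- → run H
t=29: L0/L1/L2 = -/H/- → run H
t=30: L0/L1/L2 = -/H/- → run H
t=31: L0/L1/L2 = -/H/- → run H
t=32: (idle)
t=33: (idle)
t=34: (idle)
t=35: (idle)
t=36: (idle)

context switches = 10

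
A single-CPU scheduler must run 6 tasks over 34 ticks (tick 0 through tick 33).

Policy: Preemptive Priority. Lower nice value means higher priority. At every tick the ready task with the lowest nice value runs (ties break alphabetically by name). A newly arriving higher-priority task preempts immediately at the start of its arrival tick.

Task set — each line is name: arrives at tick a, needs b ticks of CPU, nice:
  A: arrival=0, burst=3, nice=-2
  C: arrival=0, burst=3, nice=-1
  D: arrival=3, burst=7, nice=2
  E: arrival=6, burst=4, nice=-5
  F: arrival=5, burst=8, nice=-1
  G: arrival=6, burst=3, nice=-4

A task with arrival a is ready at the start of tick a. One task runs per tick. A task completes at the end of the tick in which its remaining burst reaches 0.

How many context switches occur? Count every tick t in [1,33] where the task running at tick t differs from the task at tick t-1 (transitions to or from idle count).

context switches = 6

t=0: ready={A,C} → run A
t=1: ready={A,C} → run A
t=2: ready={A,C} → run A
t=3: ready={C,D} → run C
t=4: ready={C,D} → run C
t=5: ready={C,D,F} → run C
t=6: ready={D,E,F,G} → run E
t=7: ready={D,E,F,G} → run E
t=8: ready={D,E,F,G} → run E
t=9: ready={D,E,F,G} → run E
t=10: ready={D,F,G} → run G
t=11: ready={D,F,G} → run G
t=12: ready={D,F,G} → run G
t=13: ready={D,F} → run F
t=14: ready={D,F} → run F
t=15: ready={D,F} → run F
t=16: ready={D,F} → run F
t=17: ready={D,F} → run F
t=18: ready={D,F} → run F
t=19: ready={D,F} → run F
t=20: ready={D,F} → run F
t=21: ready={D} → run D
t=22: ready={D} → run D
t=23: ready={D} → run D
t=24: ready={D} → run D
t=25: ready={D} → run D
t=26: ready={D} → run D
t=27: ready={D} → run D
t=28: (idle)
t=29: (idle)
t=30: (idle)
t=31: (idle)
t=32: (idle)
t=33: (idle)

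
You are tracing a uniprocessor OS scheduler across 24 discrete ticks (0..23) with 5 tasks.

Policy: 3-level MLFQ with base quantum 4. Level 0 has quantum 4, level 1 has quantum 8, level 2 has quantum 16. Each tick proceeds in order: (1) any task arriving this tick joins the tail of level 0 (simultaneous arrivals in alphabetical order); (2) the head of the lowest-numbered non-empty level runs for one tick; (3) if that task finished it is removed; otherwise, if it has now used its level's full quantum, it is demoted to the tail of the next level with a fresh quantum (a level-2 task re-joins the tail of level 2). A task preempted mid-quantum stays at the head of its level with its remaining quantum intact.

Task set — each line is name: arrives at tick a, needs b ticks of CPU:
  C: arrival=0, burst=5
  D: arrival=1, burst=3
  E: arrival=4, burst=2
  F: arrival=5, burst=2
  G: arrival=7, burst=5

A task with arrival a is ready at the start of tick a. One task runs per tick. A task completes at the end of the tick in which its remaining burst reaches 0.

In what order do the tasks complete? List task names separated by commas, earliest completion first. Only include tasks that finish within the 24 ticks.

completion order = D, E, F, C, G

t=0: L0/L1/L2 = C/-/- → run C
t=1: L0/L1/L2 = CD/-/- → run C
t=2: L0/L1/L2 = CD/-/- → run C
t=3: L0/L1/L2 = CD/-/- → run C
t=4: L0/L1/L2 = DE/C/- → run D
t=5: L0/L1/L2 = DEF/C/- → run D
t=6: L0/L1/L2 = DEF/C/- → run D
t=7: L0/L1/L2 = EFG/C/- → run E
t=8: L0/L1/L2 = EFG/C/- → run E
t=9: L0/L1/L2 = FG/C/- → run F
t=10: L0/L1/L2 = FG/C/- → run F
t=11: L0/L1/L2 = G/C/- → run G
t=12: L0/L1/L2 = G/C/- → run G
t=13: L0/L1/L2 = G/C/- → run G
t=14: L0/L1/L2 = G/C/- → run G
t=15: L0/L1/L2 = -/CG/- → run C
t=16: L0/L1/L2 = -/G/- → run G
t=17: (idle)
t=18: (idle)
t=19: (idle)
t=20: (idle)
t=21: (idle)
t=22: (idle)
t=23: (idle)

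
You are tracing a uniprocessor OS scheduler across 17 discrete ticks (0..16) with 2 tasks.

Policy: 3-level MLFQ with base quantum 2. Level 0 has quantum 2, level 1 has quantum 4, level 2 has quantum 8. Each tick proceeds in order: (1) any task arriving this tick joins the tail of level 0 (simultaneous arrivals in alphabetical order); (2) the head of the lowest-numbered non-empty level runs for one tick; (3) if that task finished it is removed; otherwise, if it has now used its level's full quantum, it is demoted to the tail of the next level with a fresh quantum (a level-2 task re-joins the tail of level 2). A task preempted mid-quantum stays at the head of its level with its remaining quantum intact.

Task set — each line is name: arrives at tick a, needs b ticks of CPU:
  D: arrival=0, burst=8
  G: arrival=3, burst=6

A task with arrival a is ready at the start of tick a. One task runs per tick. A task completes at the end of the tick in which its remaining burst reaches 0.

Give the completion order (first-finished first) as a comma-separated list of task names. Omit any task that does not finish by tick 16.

t=0: L0/L1/L2 = D/-/- → run D
t=1: L0/L1/L2 = D/-/- → run D
t=2: L0/L1/L2 = -/D/- → run D
t=3: L0/L1/L2 = G/D/- → run G
t=4: L0/L1/L2 = G/D/- → run G
t=5: L0/L1/L2 = -/DG/- → run D
t=6: L0/L1/L2 = -/DG/- → run D
t=7: L0/L1/L2 = -/DG/- → run D
t=8: L0/L1/L2 = -/G/D → run G
t=9: L0/L1/L2 = -/G/D → run G
t=10: L0/L1/L2 = -/G/D → run G
t=11: L0/L1/L2 = -/G/D → run G
t=12: L0/L1/L2 = -/-/D → run D
t=13: L0/L1/L2 = -/-/D → run D
t=14: (idle)
t=15: (idle)
t=16: (idle)

completion order = G, D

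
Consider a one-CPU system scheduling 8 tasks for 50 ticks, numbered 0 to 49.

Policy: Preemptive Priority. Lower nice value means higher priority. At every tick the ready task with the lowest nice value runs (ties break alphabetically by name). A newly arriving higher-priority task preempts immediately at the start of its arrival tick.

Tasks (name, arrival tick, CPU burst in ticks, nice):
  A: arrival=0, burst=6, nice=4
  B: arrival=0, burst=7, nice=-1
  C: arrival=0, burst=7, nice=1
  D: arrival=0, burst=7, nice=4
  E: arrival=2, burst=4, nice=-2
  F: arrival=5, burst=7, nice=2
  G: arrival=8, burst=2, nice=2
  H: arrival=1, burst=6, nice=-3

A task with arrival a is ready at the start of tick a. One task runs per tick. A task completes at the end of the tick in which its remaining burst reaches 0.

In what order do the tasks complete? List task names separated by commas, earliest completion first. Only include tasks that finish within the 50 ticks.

completion order = H, E, B, C, F, G, A, D

t=0: ready={A,B,C,D} → run B
t=1: ready={A,B,C,D,H} → run H
t=2: ready={A,B,C,D,E,H} → run H
t=3: ready={A,B,C,D,E,H} → run H
t=4: ready={A,B,C,D,E,H} → run H
t=5: ready={A,B,C,D,E,F,H} → run H
t=6: ready={A,B,C,D,E,F,H} → run H
t=7: ready={A,B,C,D,E,F} → run E
t=8: ready={A,B,C,D,E,F,G} → run E
t=9: ready={A,B,C,D,E,F,G} → run E
t=10: ready={A,B,C,D,E,F,G} → run E
t=11: ready={A,B,C,D,F,G} → run B
t=12: ready={A,B,C,D,F,G} → run B
t=13: ready={A,B,C,D,F,G} → run B
t=14: ready={A,B,C,D,F,G} → run B
t=15: ready={A,B,C,D,F,G} → run B
t=16: ready={A,B,C,D,F,G} → run B
t=17: ready={A,C,D,F,G} → run C
t=18: ready={A,C,D,F,G} → run C
t=19: ready={A,C,D,F,G} → run C
t=20: ready={A,C,D,F,G} → run C
t=21: ready={A,C,D,F,G} → run C
t=22: ready={A,C,D,F,G} → run C
t=23: ready={A,C,D,F,G} → run C
t=24: ready={A,D,F,G} → run F
t=25: ready={A,D,F,G} → run F
t=26: ready={A,D,F,G} → run F
t=27: ready={A,D,F,G} → run F
t=28: ready={A,D,F,G} → run F
t=29: ready={A,D,F,G} → run F
t=30: ready={A,D,F,G} → run F
t=31: ready={A,D,G} → run G
t=32: ready={A,D,G} → run G
t=33: ready={A,D} → run A
t=34: ready={A,D} → run A
t=35: ready={A,D} → run A
t=36: ready={A,D} → run A
t=37: ready={A,D} → run A
t=38: ready={A,D} → run A
t=39: ready={D} → run D
t=40: ready={D} → run D
t=41: ready={D} → run D
t=42: ready={D} → run D
t=43: ready={D} → run D
t=44: ready={D} → run D
t=45: ready={D} → run D
t=46: (idle)
t=47: (idle)
t=48: (idle)
t=49: (idle)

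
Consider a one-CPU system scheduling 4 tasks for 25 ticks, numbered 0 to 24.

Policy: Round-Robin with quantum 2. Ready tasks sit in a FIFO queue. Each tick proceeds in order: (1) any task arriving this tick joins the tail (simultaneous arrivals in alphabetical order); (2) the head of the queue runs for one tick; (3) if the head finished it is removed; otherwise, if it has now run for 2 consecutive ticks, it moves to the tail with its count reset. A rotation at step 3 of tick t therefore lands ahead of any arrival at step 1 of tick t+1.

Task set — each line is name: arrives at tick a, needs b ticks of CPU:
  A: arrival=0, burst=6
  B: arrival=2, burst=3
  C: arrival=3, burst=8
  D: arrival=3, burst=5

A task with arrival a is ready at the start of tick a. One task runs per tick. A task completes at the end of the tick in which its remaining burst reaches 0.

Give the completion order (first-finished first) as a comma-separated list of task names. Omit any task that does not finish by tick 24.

t=0: queue=[A] q_used=0 → run A
t=1: queue=[A] q_used=1 → run A
t=2: queue=[A,B] q_used=0 → run A
t=3: queue=[A,B,C,D] q_used=1 → run A
t=4: queue=[B,C,D,A] q_used=0 → run B
t=5: queue=[B,C,D,A] q_used=1 → run B
t=6: queue=[C,D,A,B] q_used=0 → run C
t=7: queue=[C,D,A,B] q_used=1 → run C
t=8: queue=[D,A,B,C] q_used=0 → run D
t=9: queue=[D,A,B,C] q_used=1 → run D
t=10: queue=[A,B,C,D] q_used=0 → run A
t=11: queue=[A,B,C,D] q_used=1 → run A
t=12: queue=[B,C,D] q_used=0 → run B
t=13: queue=[C,D] q_used=0 → run C
t=14: queue=[C,D] q_used=1 → run C
t=15: queue=[D,C] q_used=0 → run D
t=16: queue=[D,C] q_used=1 → run D
t=17: queue=[C,D] q_used=0 → run C
t=18: queue=[C,D] q_used=1 → run C
t=19: queue=[D,C] q_used=0 → run D
t=20: queue=[C] q_used=0 → run C
t=21: queue=[C] q_used=1 → run C
t=22: (idle)
t=23: (idle)
t=24: (idle)

completion order = A, B, D, C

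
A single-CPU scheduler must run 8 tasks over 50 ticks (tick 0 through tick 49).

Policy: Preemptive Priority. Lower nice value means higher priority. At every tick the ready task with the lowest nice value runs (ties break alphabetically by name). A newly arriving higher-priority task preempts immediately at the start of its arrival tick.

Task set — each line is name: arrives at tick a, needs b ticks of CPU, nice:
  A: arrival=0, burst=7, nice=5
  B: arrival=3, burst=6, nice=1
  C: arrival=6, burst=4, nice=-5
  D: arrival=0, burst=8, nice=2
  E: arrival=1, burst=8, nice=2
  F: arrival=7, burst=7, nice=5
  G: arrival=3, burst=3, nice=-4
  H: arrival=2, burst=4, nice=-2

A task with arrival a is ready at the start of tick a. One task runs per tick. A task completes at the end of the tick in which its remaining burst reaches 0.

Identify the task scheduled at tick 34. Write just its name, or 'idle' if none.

t=0: ready={A,D} → run D
t=1: ready={A,D,E} → run D
t=2: ready={A,D,E,H} → run H
t=3: ready={A,B,D,E,G,H} → run G
t=4: ready={A,B,D,E,G,H} → run G
t=5: ready={A,B,D,E,G,H} → run G
t=6: ready={A,B,C,D,E,H} → run C
t=7: ready={A,B,C,D,E,F,H} → run C
t=8: ready={A,B,C,D,E,F,H} → run C
t=9: ready={A,B,C,D,E,F,H} → run C
t=10: ready={A,B,D,E,F,H} → run H
t=11: ready={A,B,D,E,F,H} → run H
t=12: ready={A,B,D,E,F,H} → run H
t=13: ready={A,B,D,E,F} → run B
t=14: ready={A,B,D,E,F} → run B
t=15: ready={A,B,D,E,F} → run B
t=16: ready={A,B,D,E,F} → run B
t=17: ready={A,B,D,E,F} → run B
t=18: ready={A,B,D,E,F} → run B
t=19: ready={A,D,E,F} → run D
t=20: ready={A,D,E,F} → run D
t=21: ready={A,D,E,F} → run D
t=22: ready={A,D,E,F} → run D
t=23: ready={A,D,E,F} → run D
t=24: ready={A,D,E,F} → run D
t=25: ready={A,E,F} → run E
t=26: ready={A,E,F} → run E
t=27: ready={A,E,F} → run E
t=28: ready={A,E,F} → run E
t=29: ready={A,E,F} → run E
t=30: ready={A,E,F} → run E
t=31: ready={A,E,F} → run E
t=32: ready={A,E,F} → run E
t=33: ready={A,F} → run A
t=34: ready={A,F} → run A
t=35: ready={A,F} → run A
t=36: ready={A,F} → run A
t=37: ready={A,F} → run A
t=38: ready={A,F} → run A
t=39: ready={A,F} → run A
t=40: ready={F} → run F
t=41: ready={F} → run F
t=42: ready={F} → run F
t=43: ready={F} → run F
t=44: ready={F} → run F
t=45: ready={F} → run F
t=46: ready={F} → run F
t=47: (idle)
t=48: (idle)
t=49: (idle)

running at tick 34 = A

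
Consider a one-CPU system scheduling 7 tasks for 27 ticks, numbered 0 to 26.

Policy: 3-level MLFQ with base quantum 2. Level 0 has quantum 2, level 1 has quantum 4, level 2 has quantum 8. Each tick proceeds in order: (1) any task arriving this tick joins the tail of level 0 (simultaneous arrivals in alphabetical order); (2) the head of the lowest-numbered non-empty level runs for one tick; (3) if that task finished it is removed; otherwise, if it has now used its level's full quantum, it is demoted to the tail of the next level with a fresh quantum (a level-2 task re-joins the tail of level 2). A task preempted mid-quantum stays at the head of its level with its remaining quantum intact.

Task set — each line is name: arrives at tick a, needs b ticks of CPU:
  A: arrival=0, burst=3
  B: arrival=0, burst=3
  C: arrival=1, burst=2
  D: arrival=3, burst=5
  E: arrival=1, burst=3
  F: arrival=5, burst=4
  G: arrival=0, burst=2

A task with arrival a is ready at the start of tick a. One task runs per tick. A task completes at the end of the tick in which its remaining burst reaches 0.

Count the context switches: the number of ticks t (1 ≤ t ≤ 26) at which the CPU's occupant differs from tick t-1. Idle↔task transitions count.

t=0: L0/L1/L2 = ABG/-/- → run A
t=1: L0/L1/L2 = ABGCE/-/- → run A
t=2: L0/L1/L2 = BGCE/A/- → run B
t=3: L0/L1/L2 = BGCED/A/- → run B
t=4: L0/L1/L2 = GCED/AB/- → run G
t=5: L0/L1/L2 = GCEDF/AB/- → run G
t=6: L0/L1/L2 = CEDF/AB/- → run C
t=7: L0/L1/L2 = CEDF/AB/- → run C
t=8: L0/L1/L2 = EDF/AB/- → run E
t=9: L0/L1/L2 = EDF/AB/- → run E
t=10: L0/L1/L2 = DF/ABE/- → run D
t=11: L0/L1/L2 = DF/ABE/- → run D
t=12: L0/L1/L2 = F/ABED/- → run F
t=13: L0/L1/L2 = F/ABED/- → run F
t=14: L0/L1/L2 = -/ABEDF/- → run A
t=15: L0/L1/L2 = -/BEDF/- → run B
t=16: L0/L1/L2 = -/EDF/- → run E
t=17: L0/L1/L2 = -/DF/- → run D
t=18: L0/L1/L2 = -/DF/- → run D
t=19: L0/L1/L2 = -/DF/- → run D
t=20: L0/L1/L2 = -/F/- → run F
t=21: L0/L1/L2 = -/F/- → run F
t=22: (idle)
t=23: (idle)
t=24: (idle)
t=25: (idle)
t=26: (idle)

context switches = 12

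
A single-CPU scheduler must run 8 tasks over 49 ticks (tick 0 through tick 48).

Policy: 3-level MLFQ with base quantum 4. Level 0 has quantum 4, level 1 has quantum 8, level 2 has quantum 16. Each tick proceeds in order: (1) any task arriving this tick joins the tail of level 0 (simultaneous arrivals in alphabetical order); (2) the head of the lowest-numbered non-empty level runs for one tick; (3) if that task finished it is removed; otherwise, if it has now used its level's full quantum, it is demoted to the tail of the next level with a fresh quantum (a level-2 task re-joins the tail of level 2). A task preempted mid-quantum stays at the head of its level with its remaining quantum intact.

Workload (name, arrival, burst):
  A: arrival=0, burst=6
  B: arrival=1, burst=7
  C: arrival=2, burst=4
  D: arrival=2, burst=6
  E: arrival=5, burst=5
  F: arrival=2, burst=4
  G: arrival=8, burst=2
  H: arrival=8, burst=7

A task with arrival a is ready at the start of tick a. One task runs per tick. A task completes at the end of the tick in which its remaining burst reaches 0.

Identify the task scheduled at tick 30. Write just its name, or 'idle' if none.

running at tick 30 = A

t=0: L0/L1/L2 = A/-/- → run A
t=1: L0/L1/L2 = AB/-/- → run A
t=2: L0/L1/L2 = ABCDF/-/- → run A
t=3: L0/L1/L2 = ABCDF/-/- → run A
t=4: L0/L1/L2 = BCDF/A/- → run B
t=5: L0/L1/L2 = BCDFE/A/- → run B
t=6: L0/L1/L2 = BCDFE/A/- → run B
t=7: L0/L1/L2 = BCDFE/A/- → run B
t=8: L0/L1/L2 = CDFEGH/AB/- → run C
t=9: L0/L1/L2 = CDFEGH/AB/- → run C
t=10: L0/L1/L2 = CDFEGH/AB/- → run C
t=11: L0/L1/L2 = CDFEGH/AB/- → run C
t=12: L0/L1/L2 = DFEGH/AB/- → run D
t=13: L0/L1/L2 = DFEGH/AB/- → run D
t=14: L0/L1/L2 = DFEGH/AB/- → run D
t=15: L0/L1/L2 = DFEGH/AB/- → run D
t=16: L0/L1/L2 = FEGH/ABD/- → run F
t=17: L0/L1/L2 = FEGH/ABD/- → run F
t=18: L0/L1/L2 = FEGH/ABD/- → run F
t=19: L0/L1/L2 = FEGH/ABD/- → run F
t=20: L0/L1/L2 = EGH/ABD/- → run E
t=21: L0/L1/L2 = EGH/ABD/- → run E
t=22: L0/L1/L2 = EGH/ABD/- → run E
t=23: L0/L1/L2 = EGH/ABD/- → run E
t=24: L0/L1/L2 = GH/ABDE/- → run G
t=25: L0/L1/L2 = GH/ABDE/- → run G
t=26: L0/L1/L2 = H/ABDE/- → run H
t=27: L0/L1/L2 = H/ABDE/- → run H
t=28: L0/L1/L2 = H/ABDE/- → run H
t=29: L0/L1/L2 = H/ABDE/- → run H
t=30: L0/L1/L2 = -/ABDEH/- → run A
t=31: L0/L1/L2 = -/ABDEH/- → run A
t=32: L0/L1/L2 = -/BDEH/- → run B
t=33: L0/L1/L2 = -/BDEH/- → run B
t=34: L0/L1/L2 = -/BDEH/- → run B
t=35: L0/L1/L2 = -/DEH/- → run D
t=36: L0/L1/L2 = -/DEH/- → run D
t=37: L0/L1/L2 = -/EH/- → run E
t=38: L0/L1/L2 = -/H/- → run H
t=39: L0/L1/L2 = -/H/- → run H
t=40: L0/L1/L2 = -/H/- → run H
t=41: (idle)
t=42: (idle)
t=43: (idle)
t=44: (idle)
t=45: (idle)
t=46: (idle)
t=47: (idle)
t=48: (idle)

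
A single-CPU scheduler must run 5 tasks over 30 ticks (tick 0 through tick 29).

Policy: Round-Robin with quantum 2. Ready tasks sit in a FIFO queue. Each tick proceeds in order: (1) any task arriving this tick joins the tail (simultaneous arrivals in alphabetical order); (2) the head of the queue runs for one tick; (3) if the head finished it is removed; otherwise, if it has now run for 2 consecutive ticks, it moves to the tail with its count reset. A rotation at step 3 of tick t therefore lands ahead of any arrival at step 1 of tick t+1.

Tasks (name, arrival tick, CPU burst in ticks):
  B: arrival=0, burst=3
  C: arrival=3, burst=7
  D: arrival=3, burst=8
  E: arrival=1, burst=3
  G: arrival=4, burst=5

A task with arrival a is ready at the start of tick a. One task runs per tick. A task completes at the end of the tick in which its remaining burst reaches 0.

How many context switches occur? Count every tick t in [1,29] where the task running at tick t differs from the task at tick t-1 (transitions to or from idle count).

context switches = 15

t=0: queue=[B] q_used=0 → run B
t=1: queue=[B,E] q_used=1 → run B
t=2: queue=[E,B] q_used=0 → run E
t=3: queue=[E,B,C,D] q_used=1 → run E
t=4: queue=[B,C,D,E,G] q_used=0 → run B
t=5: queue=[C,D,E,G] q_used=0 → run C
t=6: queue=[C,D,E,G] q_used=1 → run C
t=7: queue=[D,E,G,C] q_used=0 → run D
t=8: queue=[D,E,G,C] q_used=1 → run D
t=9: queue=[E,G,C,D] q_used=0 → run E
t=10: queue=[G,C,D] q_used=0 → run G
t=11: queue=[G,C,D] q_used=1 → run G
t=12: queue=[C,D,G] q_used=0 → run C
t=13: queue=[C,D,G] q_used=1 → run C
t=14: queue=[D,G,C] q_used=0 → run D
t=15: queue=[D,G,C] q_used=1 → run D
t=16: queue=[G,C,D] q_used=0 → run G
t=17: queue=[G,C,D] q_used=1 → run G
t=18: queue=[C,D,G] q_used=0 → run C
t=19: queue=[C,D,G] q_used=1 → run C
t=20: queue=[D,G,C] q_used=0 → run D
t=21: queue=[D,G,C] q_used=1 → run D
t=22: queue=[G,C,D] q_used=0 → run G
t=23: queue=[C,D] q_used=0 → run C
t=24: queue=[D] q_used=0 → run D
t=25: queue=[D] q_used=1 → run D
t=26: (idle)
t=27: (idle)
t=28: (idle)
t=29: (idle)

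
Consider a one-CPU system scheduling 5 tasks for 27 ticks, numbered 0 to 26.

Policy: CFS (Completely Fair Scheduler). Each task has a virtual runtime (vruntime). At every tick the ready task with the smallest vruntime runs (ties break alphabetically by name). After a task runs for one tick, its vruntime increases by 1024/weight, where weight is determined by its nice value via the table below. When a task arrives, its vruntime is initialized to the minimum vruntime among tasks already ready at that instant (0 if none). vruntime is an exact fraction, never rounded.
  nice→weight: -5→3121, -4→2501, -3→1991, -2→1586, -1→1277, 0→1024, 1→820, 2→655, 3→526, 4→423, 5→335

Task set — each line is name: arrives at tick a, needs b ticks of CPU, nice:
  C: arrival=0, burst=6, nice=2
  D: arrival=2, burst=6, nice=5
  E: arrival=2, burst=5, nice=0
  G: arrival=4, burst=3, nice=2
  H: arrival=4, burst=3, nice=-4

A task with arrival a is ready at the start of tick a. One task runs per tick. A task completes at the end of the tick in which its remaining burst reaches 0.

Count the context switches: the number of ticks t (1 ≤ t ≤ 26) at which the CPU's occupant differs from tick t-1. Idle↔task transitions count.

t=0: vr[C=0] → run C
t=1: vr[C=1024/655] → run C
t=2: vr[C=2048/655 D=2048/655 E=2048/655] → run C
t=3: vr[C=3072/655 D=2048/655 E=2048/655] → run D
t=4: vr[C=3072/655 D=54272/8777 E=2048/655 G=2048/655 H=2048/655] → run E
t=5: vr[C=3072/655 D=54272/8777 E=2703/655 G=2048/655 H=2048/655] → run G
t=6: vr[C=3072/655 D=54272/8777 E=2703/655 G=3072/655 H=2048/655] → run H
t=7: vr[C=3072/655 D=54272/8777 E=2703/655 G=3072/655 H=5792768/1638155] → run H
t=8: vr[C=3072/655 D=54272/8777 E=2703/655 G=3072/655 H=6463488/1638155] → run H
t=9: vr[C=3072/655 D=54272/8777 E=2703/655 G=3072/655] → run E
t=10: vr[C=3072/655 D=54272/8777 E=3358/655 G=3072/655] → run C
t=11: vr[C=4096/655 D=54272/8777 E=3358/655 G=3072/655] → run G
t=12: vr[C=4096/655 D=54272/8777 E=3358/655 G=4096/655] → run E
t=13: vr[C=4096/655 D=54272/8777 E=4013/655 G=4096/655] → run E
t=14: vr[C=4096/655 D=54272/8777 E=4668/655 G=4096/655] → run D
t=15: vr[C=4096/655 D=405504/43885 E=4668/655 G=4096/655] → run C
t=16: vr[C=1024/131 D=405504/43885 E=4668/655 G=4096/655] → run G
t=17: vr[C=1024/131 D=405504/43885 E=4668/655] → run E
t=18: vr[C=1024/131 D=405504/43885] → run C
t=19: vr[D=405504/43885] → run D
t=20: vr[D=539648/43885] → run D
t=21: vr[D=673792/43885] → run D
t=22: vr[D=807936/43885] → run D
t=23: (idle)
t=24: (idle)
t=25: (idle)
t=26: (idle)

context switches = 15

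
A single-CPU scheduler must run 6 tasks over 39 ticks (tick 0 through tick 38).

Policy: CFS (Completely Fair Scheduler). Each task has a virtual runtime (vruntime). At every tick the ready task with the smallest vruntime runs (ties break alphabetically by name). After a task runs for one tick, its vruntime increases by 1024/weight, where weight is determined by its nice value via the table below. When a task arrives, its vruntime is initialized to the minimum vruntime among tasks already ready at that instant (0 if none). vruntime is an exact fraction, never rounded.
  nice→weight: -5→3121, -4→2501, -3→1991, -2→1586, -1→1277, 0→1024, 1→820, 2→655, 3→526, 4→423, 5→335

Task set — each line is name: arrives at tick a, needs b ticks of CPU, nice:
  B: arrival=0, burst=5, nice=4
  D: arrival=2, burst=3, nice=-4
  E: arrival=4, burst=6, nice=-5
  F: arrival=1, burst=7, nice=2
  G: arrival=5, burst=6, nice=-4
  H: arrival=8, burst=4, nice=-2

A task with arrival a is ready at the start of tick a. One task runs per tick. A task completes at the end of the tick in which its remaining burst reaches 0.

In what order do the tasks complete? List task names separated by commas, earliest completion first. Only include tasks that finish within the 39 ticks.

t=0: vr[B=0] → run B
t=1: vr[B=1024/423 F=1024/423] → run B
t=2: vr[B=2048/423 D=1024/423 F=1024/423] → run D
t=3: vr[B=2048/423 D=2994176/1057923 F=1024/423] → run F
t=4: vr[B=2048/423 D=2994176/1057923 E=2994176/1057923 F=1103872/277065] → run D
t=5: vr[B=2048/423 D=3427328/1057923 E=2994176/1057923 F=1103872/277065 G=2994176/1057923] → run E
t=6: vr[B=2048/423 D=3427328/1057923 E=10428136448/3301777683 F=1103872/277065 G=2994176/1057923] → run G
t=7: vr[B=2048/423 D=3427328/1057923 E=10428136448/3301777683 F=1103872/277065 G=3427328/1057923] → run E
t=8: vr[B=2048/423 D=3427328/1057923 E=11511449600/3301777683 F=1103872/277065 G=3427328/1057923 H=3427328/1057923] → run D
t=9: vr[B=2048/423 E=11511449600/3301777683 F=1103872/277065 G=3427328/1057923 H=3427328/1057923] → run G
t=10: vr[B=2048/423 E=11511449600/3301777683 F=1103872/277065 G=3860480/1057923 H=3427328/1057923] → run H
t=11: vr[B=2048/423 E=11511449600/3301777683 F=1103872/277065 G=3860480/1057923 H=53434880/13752999] → run E
t=12: vr[B=2048/423 E=12594762752/3301777683 F=1103872/277065 G=3860480/1057923 H=53434880/13752999] → run G
t=13: vr[B=2048/423 E=12594762752/3301777683 F=1103872/277065 G=4293632/1057923 H=53434880/13752999] → run E
t=14: vr[B=2048/423 E=13678075904/3301777683 F=1103872/277065 G=4293632/1057923 H=53434880/13752999] → run H
t=15: vr[B=2048/423 E=13678075904/3301777683 F=1103872/277065 G=4293632/1057923 H=62314496/13752999] → run F
t=16: vr[B=2048/423 E=13678075904/3301777683 F=1537024/277065 G=4293632/1057923 H=62314496/13752999] → run G
t=17: vr[B=2048/423 E=13678075904/3301777683 F=1537024/277065 G=4726784/1057923 H=62314496/13752999] → run E
t=18: vr[B=2048/423 E=14761389056/3301777683 F=1537024/277065 G=4726784/1057923 H=62314496/13752999] → run G
t=19: vr[B=2048/423 E=14761389056/3301777683 F=1537024/277065 G=5159936/1057923 H=62314496/13752999] → run E
t=20: vr[B=2048/423 F=1537024/277065 G=5159936/1057923 H=62314496/13752999] → run H
t=21: vr[B=2048/423 F=1537024/277065 G=5159936/1057923 H=71194112/13752999] → run B
t=22: vr[B=1024/141 F=1537024/277065 G=5159936/1057923 H=71194112/13752999] → run G
t=23: vr[B=1024/141 F=1537024/277065 H=71194112/13752999] → run H
t=24: vr[B=1024/141 F=1537024/277065] → run F
t=25: vr[B=1024/141 F=1970176/277065] → run F
t=26: vr[B=1024/141 F=2403328/277065] → run B
t=27: vr[B=4096/423 F=2403328/277065] → run F
t=28: vr[B=4096/423 F=567296/55413] → run B
t=29: vr[F=567296/55413] → run F
t=30: vr[F=3269632/277065] → run F
t=31: (idle)
t=32: (idle)
t=33: (idle)
t=34: (idle)
t=35: (idle)
t=36: (idle)
t=37: (idle)
t=38: (idle)

completion order = D, E, G, H, B, F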